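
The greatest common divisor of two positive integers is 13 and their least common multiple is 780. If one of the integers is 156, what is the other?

65

For two integers, gcd × lcm = product, so the other is (13 × 780) / 156 = 10140 / 156 = 65.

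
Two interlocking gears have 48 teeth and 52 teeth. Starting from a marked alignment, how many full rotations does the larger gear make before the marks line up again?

All finish a whole number of cycles simultaneously at t = LCM of the periods.
48 = 2^4 × 3
52 = 2^2 × 13
LCM(48, 52) = 2^4 × 3 × 13 = 624.
Rotations for period 52: 624 / 52 = 12.

12 rotations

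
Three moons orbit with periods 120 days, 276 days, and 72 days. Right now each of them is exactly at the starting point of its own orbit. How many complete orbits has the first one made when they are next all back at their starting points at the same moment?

All finish a whole number of cycles simultaneously at t = LCM of the periods.
120 = 2^3 × 3 × 5
276 = 2^2 × 3 × 23
72 = 2^3 × 3^2
LCM(120, 276, 72) = 2^3 × 3^2 × 5 × 23 = 8280.
Orbits for period 120: 8280 / 120 = 69.

69 orbits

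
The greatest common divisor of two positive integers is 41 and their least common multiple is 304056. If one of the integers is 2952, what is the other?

For two integers, gcd × lcm = product, so the other is (41 × 304056) / 2952 = 12466296 / 2952 = 4223.

4223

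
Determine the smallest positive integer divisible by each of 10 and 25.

10 = 2 × 5
25 = 5^2
LCM(10, 25) = 2 × 5^2 = 50.

50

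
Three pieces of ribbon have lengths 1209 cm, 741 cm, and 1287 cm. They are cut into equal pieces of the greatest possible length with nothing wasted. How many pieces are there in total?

83

Piece length = gcd(1209, 741, 1287).
1209 = 3 × 13 × 31
741 = 3 × 13 × 19
1287 = 3^2 × 11 × 13
gcd(1209, 741, 1287) = 3 × 13 = 39.
Total pieces = 1209/39 + 741/39 + 1287/39 = 31 + 19 + 33 = 83.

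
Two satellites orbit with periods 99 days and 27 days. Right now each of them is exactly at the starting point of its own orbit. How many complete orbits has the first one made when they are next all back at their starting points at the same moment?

All finish a whole number of cycles simultaneously at t = LCM of the periods.
99 = 3^2 × 11
27 = 3^3
LCM(99, 27) = 3^3 × 11 = 297.
Orbits for period 99: 297 / 99 = 3.

3 orbits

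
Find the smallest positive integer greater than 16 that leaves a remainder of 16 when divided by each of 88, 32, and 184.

N − 16 must be a common multiple of 88, 32, and 184.
88 = 2^3 × 11
32 = 2^5
184 = 2^3 × 23
LCM(88, 32, 184) = 2^5 × 11 × 23 = 8096.
Smallest N > 16 is LCM + 16 = 8096 + 16 = 8112.

8112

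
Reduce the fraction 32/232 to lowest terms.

32 = 2^5
232 = 2^3 × 29
gcd(32, 232) = 2^3 = 8.
Divide numerator and denominator by 8: 32/232 = 4/29.

4/29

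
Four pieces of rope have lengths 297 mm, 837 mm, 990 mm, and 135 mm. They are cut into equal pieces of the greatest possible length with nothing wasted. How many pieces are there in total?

251

Piece length = gcd(297, 837, 990, 135).
297 = 3^3 × 11
837 = 3^3 × 31
990 = 2 × 3^2 × 5 × 11
135 = 3^3 × 5
gcd(297, 837, 990, 135) = 3^2 = 9.
Total pieces = 297/9 + 837/9 + 990/9 + 135/9 = 33 + 93 + 110 + 15 = 251.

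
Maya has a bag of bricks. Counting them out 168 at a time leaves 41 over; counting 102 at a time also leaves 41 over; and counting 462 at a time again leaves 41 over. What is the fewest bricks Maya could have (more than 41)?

N − 41 must be a common multiple of 168, 102, and 462.
168 = 2^3 × 3 × 7
102 = 2 × 3 × 17
462 = 2 × 3 × 7 × 11
LCM(168, 102, 462) = 2^3 × 3 × 7 × 11 × 17 = 31416.
Smallest N > 41 is LCM + 41 = 31416 + 41 = 31457.

31457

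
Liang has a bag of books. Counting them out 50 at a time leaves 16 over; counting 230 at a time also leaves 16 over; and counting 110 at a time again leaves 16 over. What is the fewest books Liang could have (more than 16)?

N − 16 must be a common multiple of 50, 230, and 110.
50 = 2 × 5^2
230 = 2 × 5 × 23
110 = 2 × 5 × 11
LCM(50, 230, 110) = 2 × 5^2 × 11 × 23 = 12650.
Smallest N > 16 is LCM + 16 = 12650 + 16 = 12666.

12666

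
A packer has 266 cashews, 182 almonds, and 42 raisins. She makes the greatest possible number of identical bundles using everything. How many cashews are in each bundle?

Number of bundles = gcd(266, 182, 42).
266 = 2 × 7 × 19
182 = 2 × 7 × 13
42 = 2 × 3 × 7
gcd(266, 182, 42) = 2 × 7 = 14.
cashews per bundle = 266 / 14 = 19.

19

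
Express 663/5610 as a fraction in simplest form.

13/110

663 = 3 × 13 × 17
5610 = 2 × 3 × 5 × 11 × 17
gcd(663, 5610) = 3 × 17 = 51.
Divide numerator and denominator by 51: 663/5610 = 13/110.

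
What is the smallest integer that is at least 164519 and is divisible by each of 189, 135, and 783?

The integer must be a common multiple of 189, 135, and 783, so a multiple of their LCM.
189 = 3^3 × 7
135 = 3^3 × 5
783 = 3^3 × 29
LCM(189, 135, 783) = 3^3 × 5 × 7 × 29 = 27405.
Smallest multiple of 27405 that is ≥ 164519: ⌈164519/27405⌉ × 27405 = 7 × 27405 = 191835.

191835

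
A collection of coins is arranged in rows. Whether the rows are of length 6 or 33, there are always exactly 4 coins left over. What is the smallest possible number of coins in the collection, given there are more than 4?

70

N − 4 must be a common multiple of 6 and 33.
6 = 2 × 3
33 = 3 × 11
LCM(6, 33) = 2 × 3 × 11 = 66.
Smallest N > 4 is LCM + 4 = 66 + 4 = 70.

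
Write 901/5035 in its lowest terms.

901 = 17 × 53
5035 = 5 × 19 × 53
gcd(901, 5035) = 53.
Divide numerator and denominator by 53: 901/5035 = 17/95.

17/95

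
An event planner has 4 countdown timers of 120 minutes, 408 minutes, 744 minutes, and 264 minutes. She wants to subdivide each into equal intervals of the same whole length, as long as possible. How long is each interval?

The interval must divide each timer length; the longest such is the gcd.
120 = 2^3 × 3 × 5
408 = 2^3 × 3 × 17
744 = 2^3 × 3 × 31
264 = 2^3 × 3 × 11
gcd(120, 408, 744, 264) = 2^3 × 3 = 24.

24 minutes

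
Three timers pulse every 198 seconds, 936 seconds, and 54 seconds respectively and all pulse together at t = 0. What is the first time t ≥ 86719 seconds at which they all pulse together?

92664 seconds

Joint pulses occur at multiples of LCM(198, 936, 54).
198 = 2 × 3^2 × 11
936 = 2^3 × 3^2 × 13
54 = 2 × 3^3
LCM(198, 936, 54) = 2^3 × 3^3 × 11 × 13 = 30888.
Smallest multiple of 30888 that is ≥ 86719: ⌈86719/30888⌉ × 30888 = 3 × 30888 = 92664.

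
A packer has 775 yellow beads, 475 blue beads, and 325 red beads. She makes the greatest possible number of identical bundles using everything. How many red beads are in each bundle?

13

Number of bundles = gcd(775, 475, 325).
775 = 5^2 × 31
475 = 5^2 × 19
325 = 5^2 × 13
gcd(775, 475, 325) = 5^2 = 25.
red beads per bundle = 325 / 25 = 13.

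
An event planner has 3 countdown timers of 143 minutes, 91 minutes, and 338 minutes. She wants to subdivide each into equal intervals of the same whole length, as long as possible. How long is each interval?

13 minutes

The interval must divide each timer length; the longest such is the gcd.
143 = 11 × 13
91 = 7 × 13
338 = 2 × 13^2
gcd(143, 91, 338) = 13.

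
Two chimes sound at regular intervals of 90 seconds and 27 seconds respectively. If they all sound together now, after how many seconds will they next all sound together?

270 seconds

The first simultaneous occurrence is after LCM of the individual periods.
90 = 2 × 3^2 × 5
27 = 3^3
LCM(90, 27) = 2 × 3^3 × 5 = 270.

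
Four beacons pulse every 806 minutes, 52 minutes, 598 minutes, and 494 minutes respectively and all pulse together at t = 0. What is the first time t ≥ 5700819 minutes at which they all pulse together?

6339996 minutes

Joint pulses occur at multiples of LCM(806, 52, 598, 494).
806 = 2 × 13 × 31
52 = 2^2 × 13
598 = 2 × 13 × 23
494 = 2 × 13 × 19
LCM(806, 52, 598, 494) = 2^2 × 13 × 19 × 23 × 31 = 704444.
Smallest multiple of 704444 that is ≥ 5700819: ⌈5700819/704444⌉ × 704444 = 9 × 704444 = 6339996.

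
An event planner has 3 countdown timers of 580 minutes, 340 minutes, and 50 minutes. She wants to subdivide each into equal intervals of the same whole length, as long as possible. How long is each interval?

The interval must divide each timer length; the longest such is the gcd.
580 = 2^2 × 5 × 29
340 = 2^2 × 5 × 17
50 = 2 × 5^2
gcd(580, 340, 50) = 2 × 5 = 10.

10 minutes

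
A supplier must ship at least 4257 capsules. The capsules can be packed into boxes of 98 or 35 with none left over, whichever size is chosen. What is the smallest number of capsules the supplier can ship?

The number of capsules must be a common multiple of 98 and 35, so a multiple of their LCM.
98 = 2 × 7^2
35 = 5 × 7
LCM(98, 35) = 2 × 5 × 7^2 = 490.
Smallest multiple of 490 that is ≥ 4257: ⌈4257/490⌉ × 490 = 9 × 490 = 4410.

4410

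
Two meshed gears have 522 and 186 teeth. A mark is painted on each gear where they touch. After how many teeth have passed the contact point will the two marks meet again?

We need the least common multiple of the intervals.
522 = 2 × 3^2 × 29
186 = 2 × 3 × 31
LCM(522, 186) = 2 × 3^2 × 29 × 31 = 16182.

16182 teeth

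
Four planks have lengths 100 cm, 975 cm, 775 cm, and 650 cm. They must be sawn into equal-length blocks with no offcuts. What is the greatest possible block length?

The block length must divide every plank, so the greatest is gcd(100, 975, 775, 650).
100 = 2^2 × 5^2
975 = 3 × 5^2 × 13
775 = 5^2 × 31
650 = 2 × 5^2 × 13
gcd(100, 975, 775, 650) = 5^2 = 25.

25 cm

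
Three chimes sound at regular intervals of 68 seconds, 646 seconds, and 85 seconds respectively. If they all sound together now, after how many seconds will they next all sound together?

6460 seconds

They coincide at every common multiple of the periods; the first is the LCM.
68 = 2^2 × 17
646 = 2 × 17 × 19
85 = 5 × 17
LCM(68, 646, 85) = 2^2 × 5 × 17 × 19 = 6460.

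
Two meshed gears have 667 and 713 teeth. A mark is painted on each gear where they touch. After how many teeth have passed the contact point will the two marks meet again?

They coincide at every common multiple of the periods; the first is the LCM.
667 = 23 × 29
713 = 23 × 31
LCM(667, 713) = 23 × 29 × 31 = 20677.

20677 teeth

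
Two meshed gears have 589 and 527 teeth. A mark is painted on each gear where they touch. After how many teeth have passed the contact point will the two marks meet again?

The first simultaneous occurrence is after LCM of the individual periods.
589 = 19 × 31
527 = 17 × 31
LCM(589, 527) = 17 × 19 × 31 = 10013.

10013 teeth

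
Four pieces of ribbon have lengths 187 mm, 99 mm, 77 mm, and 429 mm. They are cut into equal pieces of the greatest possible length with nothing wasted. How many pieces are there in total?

Piece length = gcd(187, 99, 77, 429).
187 = 11 × 17
99 = 3^2 × 11
77 = 7 × 11
429 = 3 × 11 × 13
gcd(187, 99, 77, 429) = 11.
Total pieces = 187/11 + 99/11 + 77/11 + 429/11 = 17 + 9 + 7 + 39 = 72.

72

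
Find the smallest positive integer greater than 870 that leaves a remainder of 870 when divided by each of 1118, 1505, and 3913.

N − 870 must be a common multiple of 1118, 1505, and 3913.
1118 = 2 × 13 × 43
1505 = 5 × 7 × 43
3913 = 7 × 13 × 43
LCM(1118, 1505, 3913) = 2 × 5 × 7 × 13 × 43 = 39130.
Smallest N > 870 is LCM + 870 = 39130 + 870 = 40000.

40000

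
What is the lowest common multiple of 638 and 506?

638 = 2 × 11 × 29
506 = 2 × 11 × 23
LCM(638, 506) = 2 × 11 × 23 × 29 = 14674.

14674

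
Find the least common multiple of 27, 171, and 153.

8721

27 = 3^3
171 = 3^2 × 19
153 = 3^2 × 17
LCM(27, 171, 153) = 3^3 × 17 × 19 = 8721.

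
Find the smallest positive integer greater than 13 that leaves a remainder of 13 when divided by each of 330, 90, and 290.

28723

N − 13 must be a common multiple of 330, 90, and 290.
330 = 2 × 3 × 5 × 11
90 = 2 × 3^2 × 5
290 = 2 × 5 × 29
LCM(330, 90, 290) = 2 × 3^2 × 5 × 11 × 29 = 28710.
Smallest N > 13 is LCM + 13 = 28710 + 13 = 28723.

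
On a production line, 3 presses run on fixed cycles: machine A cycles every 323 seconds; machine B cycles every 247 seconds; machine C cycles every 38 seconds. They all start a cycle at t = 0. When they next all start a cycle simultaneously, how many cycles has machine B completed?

All finish a whole number of cycles simultaneously at t = LCM of the periods.
323 = 17 × 19
247 = 13 × 19
38 = 2 × 19
LCM(323, 247, 38) = 2 × 13 × 17 × 19 = 8398.
Cycles for period 247: 8398 / 247 = 34.

34 cycles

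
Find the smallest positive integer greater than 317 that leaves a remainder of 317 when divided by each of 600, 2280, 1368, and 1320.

N − 317 must be a common multiple of 600, 2280, 1368, and 1320.
600 = 2^3 × 3 × 5^2
2280 = 2^3 × 3 × 5 × 19
1368 = 2^3 × 3^2 × 19
1320 = 2^3 × 3 × 5 × 11
LCM(600, 2280, 1368, 1320) = 2^3 × 3^2 × 5^2 × 11 × 19 = 376200.
Smallest N > 317 is LCM + 317 = 376200 + 317 = 376517.

376517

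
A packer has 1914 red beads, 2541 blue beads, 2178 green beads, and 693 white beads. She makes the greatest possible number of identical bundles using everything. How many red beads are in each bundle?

Number of bundles = gcd(1914, 2541, 2178, 693).
1914 = 2 × 3 × 11 × 29
2541 = 3 × 7 × 11^2
2178 = 2 × 3^2 × 11^2
693 = 3^2 × 7 × 11
gcd(1914, 2541, 2178, 693) = 3 × 11 = 33.
red beads per bundle = 1914 / 33 = 58.

58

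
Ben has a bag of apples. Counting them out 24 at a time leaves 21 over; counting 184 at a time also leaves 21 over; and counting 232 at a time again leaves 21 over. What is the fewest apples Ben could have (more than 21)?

16029

N − 21 must be a common multiple of 24, 184, and 232.
24 = 2^3 × 3
184 = 2^3 × 23
232 = 2^3 × 29
LCM(24, 184, 232) = 2^3 × 3 × 23 × 29 = 16008.
Smallest N > 21 is LCM + 21 = 16008 + 21 = 16029.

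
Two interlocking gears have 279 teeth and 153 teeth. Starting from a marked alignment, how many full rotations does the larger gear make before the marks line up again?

17 rotations

All finish a whole number of cycles simultaneously at t = LCM of the periods.
279 = 3^2 × 31
153 = 3^2 × 17
LCM(279, 153) = 3^2 × 17 × 31 = 4743.
Rotations for period 279: 4743 / 279 = 17.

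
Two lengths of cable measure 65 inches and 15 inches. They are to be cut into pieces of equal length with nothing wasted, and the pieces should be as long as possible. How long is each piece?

5 inches

Each piece length must divide every original length, so the longest possible is gcd(65, 15).
65 = 5 × 13
15 = 3 × 5
gcd(65, 15) = 5.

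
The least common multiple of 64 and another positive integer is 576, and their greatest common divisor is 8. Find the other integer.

72

gcd × lcm = product of the two integers, so the other integer is (8 × 576) / 64 = 72.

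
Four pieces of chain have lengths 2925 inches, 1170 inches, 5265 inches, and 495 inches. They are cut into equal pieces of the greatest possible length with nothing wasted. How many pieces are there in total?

219

Piece length = gcd(2925, 1170, 5265, 495).
2925 = 3^2 × 5^2 × 13
1170 = 2 × 3^2 × 5 × 13
5265 = 3^4 × 5 × 13
495 = 3^2 × 5 × 11
gcd(2925, 1170, 5265, 495) = 3^2 × 5 = 45.
Total pieces = 2925/45 + 1170/45 + 5265/45 + 495/45 = 65 + 26 + 117 + 11 = 219.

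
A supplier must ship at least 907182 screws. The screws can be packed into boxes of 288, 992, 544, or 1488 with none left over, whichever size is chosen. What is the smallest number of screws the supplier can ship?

910656

The number of screws must be a common multiple of 288, 992, 544, and 1488, so a multiple of their LCM.
288 = 2^5 × 3^2
992 = 2^5 × 31
544 = 2^5 × 17
1488 = 2^4 × 3 × 31
LCM(288, 992, 544, 1488) = 2^5 × 3^2 × 17 × 31 = 151776.
Smallest multiple of 151776 that is ≥ 907182: ⌈907182/151776⌉ × 151776 = 6 × 151776 = 910656.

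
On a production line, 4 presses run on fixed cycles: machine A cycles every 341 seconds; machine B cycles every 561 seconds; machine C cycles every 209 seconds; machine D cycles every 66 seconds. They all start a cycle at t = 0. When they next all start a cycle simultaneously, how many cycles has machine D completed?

10013 cycles

They are all back at their starting positions together after one LCM of the periods.
341 = 11 × 31
561 = 3 × 11 × 17
209 = 11 × 19
66 = 2 × 3 × 11
LCM(341, 561, 209, 66) = 2 × 3 × 11 × 17 × 19 × 31 = 660858.
Cycles for period 66: 660858 / 66 = 10013.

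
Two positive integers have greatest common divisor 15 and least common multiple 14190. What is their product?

For any two positive integers, gcd × lcm = product = 15 × 14190 = 212850.

212850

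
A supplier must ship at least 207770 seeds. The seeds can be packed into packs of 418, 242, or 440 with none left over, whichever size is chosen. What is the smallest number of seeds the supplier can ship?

275880

The number of seeds must be a common multiple of 418, 242, and 440, so a multiple of their LCM.
418 = 2 × 11 × 19
242 = 2 × 11^2
440 = 2^3 × 5 × 11
LCM(418, 242, 440) = 2^3 × 5 × 11^2 × 19 = 91960.
Smallest multiple of 91960 that is ≥ 207770: ⌈207770/91960⌉ × 91960 = 3 × 91960 = 275880.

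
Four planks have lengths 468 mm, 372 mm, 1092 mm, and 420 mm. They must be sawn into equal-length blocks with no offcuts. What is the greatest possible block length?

12 mm

The block length must divide every plank, so the greatest is gcd(468, 372, 1092, 420).
468 = 2^2 × 3^2 × 13
372 = 2^2 × 3 × 31
1092 = 2^2 × 3 × 7 × 13
420 = 2^2 × 3 × 5 × 7
gcd(468, 372, 1092, 420) = 2^2 × 3 = 12.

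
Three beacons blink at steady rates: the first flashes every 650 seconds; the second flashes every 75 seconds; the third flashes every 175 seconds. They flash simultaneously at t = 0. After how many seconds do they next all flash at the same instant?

13650 seconds

The first simultaneous occurrence is after LCM of the individual periods.
650 = 2 × 5^2 × 13
75 = 3 × 5^2
175 = 5^2 × 7
LCM(650, 75, 175) = 2 × 3 × 5^2 × 7 × 13 = 13650.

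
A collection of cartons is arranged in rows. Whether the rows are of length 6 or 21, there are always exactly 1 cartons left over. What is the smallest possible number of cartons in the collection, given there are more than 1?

N − 1 must be a common multiple of 6 and 21.
6 = 2 × 3
21 = 3 × 7
LCM(6, 21) = 2 × 3 × 7 = 42.
Smallest N > 1 is LCM + 1 = 42 + 1 = 43.

43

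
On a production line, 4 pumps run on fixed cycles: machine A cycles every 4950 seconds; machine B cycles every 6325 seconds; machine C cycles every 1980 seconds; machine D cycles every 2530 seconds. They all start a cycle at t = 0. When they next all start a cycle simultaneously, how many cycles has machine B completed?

The first common completion time is the LCM of the periods.
4950 = 2 × 3^2 × 5^2 × 11
6325 = 5^2 × 11 × 23
1980 = 2^2 × 3^2 × 5 × 11
2530 = 2 × 5 × 11 × 23
LCM(4950, 6325, 1980, 2530) = 2^2 × 3^2 × 5^2 × 11 × 23 = 227700.
Cycles for period 6325: 227700 / 6325 = 36.

36 cycles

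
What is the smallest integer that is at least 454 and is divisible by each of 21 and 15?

525

The integer must be a common multiple of 21 and 15, so a multiple of their LCM.
21 = 3 × 7
15 = 3 × 5
LCM(21, 15) = 3 × 5 × 7 = 105.
Smallest multiple of 105 that is ≥ 454: ⌈454/105⌉ × 105 = 5 × 105 = 525.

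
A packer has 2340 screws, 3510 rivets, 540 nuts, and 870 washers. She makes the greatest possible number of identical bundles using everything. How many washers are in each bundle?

Number of bundles = gcd(2340, 3510, 540, 870).
2340 = 2^2 × 3^2 × 5 × 13
3510 = 2 × 3^3 × 5 × 13
540 = 2^2 × 3^3 × 5
870 = 2 × 3 × 5 × 29
gcd(2340, 3510, 540, 870) = 2 × 3 × 5 = 30.
washers per bundle = 870 / 30 = 29.

29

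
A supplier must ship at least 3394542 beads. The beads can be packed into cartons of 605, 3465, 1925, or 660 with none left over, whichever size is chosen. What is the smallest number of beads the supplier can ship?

3811500

The number of beads must be a common multiple of 605, 3465, 1925, and 660, so a multiple of their LCM.
605 = 5 × 11^2
3465 = 3^2 × 5 × 7 × 11
1925 = 5^2 × 7 × 11
660 = 2^2 × 3 × 5 × 11
LCM(605, 3465, 1925, 660) = 2^2 × 3^2 × 5^2 × 7 × 11^2 = 762300.
Smallest multiple of 762300 that is ≥ 3394542: ⌈3394542/762300⌉ × 762300 = 5 × 762300 = 3811500.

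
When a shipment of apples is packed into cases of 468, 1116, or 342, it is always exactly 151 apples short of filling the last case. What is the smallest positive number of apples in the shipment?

275501

Being 151 short of a full case of size k means N ≡ −151 (mod k), i.e. N + 151 is a multiple of each size.
468 = 2^2 × 3^2 × 13
1116 = 2^2 × 3^2 × 31
342 = 2 × 3^2 × 19
LCM(468, 1116, 342) = 2^2 × 3^2 × 13 × 19 × 31 = 275652.
Smallest positive N is 275652 − 151 = 275501.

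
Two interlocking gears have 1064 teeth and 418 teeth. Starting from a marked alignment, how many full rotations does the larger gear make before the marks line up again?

All finish a whole number of cycles simultaneously at t = LCM of the periods.
1064 = 2^3 × 7 × 19
418 = 2 × 11 × 19
LCM(1064, 418) = 2^3 × 7 × 11 × 19 = 11704.
Rotations for period 1064: 11704 / 1064 = 11.

11 rotations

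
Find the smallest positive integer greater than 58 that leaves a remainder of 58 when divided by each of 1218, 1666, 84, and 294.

N − 58 must be a common multiple of 1218, 1666, 84, and 294.
1218 = 2 × 3 × 7 × 29
1666 = 2 × 7^2 × 17
84 = 2^2 × 3 × 7
294 = 2 × 3 × 7^2
LCM(1218, 1666, 84, 294) = 2^2 × 3 × 7^2 × 17 × 29 = 289884.
Smallest N > 58 is LCM + 58 = 289884 + 58 = 289942.

289942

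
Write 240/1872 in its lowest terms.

5/39

240 = 2^4 × 3 × 5
1872 = 2^4 × 3^2 × 13
gcd(240, 1872) = 2^4 × 3 = 48.
Divide numerator and denominator by 48: 240/1872 = 5/39.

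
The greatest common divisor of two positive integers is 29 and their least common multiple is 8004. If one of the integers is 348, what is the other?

667

For two integers, gcd × lcm = product, so the other is (29 × 8004) / 348 = 232116 / 348 = 667.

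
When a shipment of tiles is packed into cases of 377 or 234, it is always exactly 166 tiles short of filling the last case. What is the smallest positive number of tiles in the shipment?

Being 166 short of a full case of size k means N ≡ −166 (mod k), i.e. N + 166 is a multiple of each size.
377 = 13 × 29
234 = 2 × 3^2 × 13
LCM(377, 234) = 2 × 3^2 × 13 × 29 = 6786.
Smallest positive N is 6786 − 166 = 6620.

6620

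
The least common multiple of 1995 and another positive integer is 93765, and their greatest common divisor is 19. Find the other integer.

893

gcd × lcm = product of the two integers, so the other integer is (19 × 93765) / 1995 = 893.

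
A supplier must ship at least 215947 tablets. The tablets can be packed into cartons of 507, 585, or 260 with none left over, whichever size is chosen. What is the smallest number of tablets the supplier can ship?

The number of tablets must be a common multiple of 507, 585, and 260, so a multiple of their LCM.
507 = 3 × 13^2
585 = 3^2 × 5 × 13
260 = 2^2 × 5 × 13
LCM(507, 585, 260) = 2^2 × 3^2 × 5 × 13^2 = 30420.
Smallest multiple of 30420 that is ≥ 215947: ⌈215947/30420⌉ × 30420 = 8 × 30420 = 243360.

243360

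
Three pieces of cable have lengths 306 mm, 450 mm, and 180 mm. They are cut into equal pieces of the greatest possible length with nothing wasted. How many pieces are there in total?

Piece length = gcd(306, 450, 180).
306 = 2 × 3^2 × 17
450 = 2 × 3^2 × 5^2
180 = 2^2 × 3^2 × 5
gcd(306, 450, 180) = 2 × 3^2 = 18.
Total pieces = 306/18 + 450/18 + 180/18 = 17 + 25 + 10 = 52.

52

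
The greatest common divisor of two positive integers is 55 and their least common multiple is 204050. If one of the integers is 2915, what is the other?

3850

For two integers, gcd × lcm = product, so the other is (55 × 204050) / 2915 = 11222750 / 2915 = 3850.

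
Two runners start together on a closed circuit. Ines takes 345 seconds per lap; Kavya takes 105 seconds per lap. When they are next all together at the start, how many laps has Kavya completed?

The first common completion time is the LCM of the periods.
345 = 3 × 5 × 23
105 = 3 × 5 × 7
LCM(345, 105) = 3 × 5 × 7 × 23 = 2415.
Laps for period 105: 2415 / 105 = 23.

23 laps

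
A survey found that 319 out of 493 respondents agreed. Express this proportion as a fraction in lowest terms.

11/17

319 = 11 × 29
493 = 17 × 29
gcd(319, 493) = 29.
Divide numerator and denominator by 29: 319/493 = 11/17.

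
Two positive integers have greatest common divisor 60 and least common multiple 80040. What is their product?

For any two positive integers, gcd × lcm = product = 60 × 80040 = 4802400.

4802400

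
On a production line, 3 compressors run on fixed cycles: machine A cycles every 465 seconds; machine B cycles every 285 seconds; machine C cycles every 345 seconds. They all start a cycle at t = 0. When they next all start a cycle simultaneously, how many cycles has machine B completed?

713 cycles

They are all back at their starting positions together after one LCM of the periods.
465 = 3 × 5 × 31
285 = 3 × 5 × 19
345 = 3 × 5 × 23
LCM(465, 285, 345) = 3 × 5 × 19 × 23 × 31 = 203205.
Cycles for period 285: 203205 / 285 = 713.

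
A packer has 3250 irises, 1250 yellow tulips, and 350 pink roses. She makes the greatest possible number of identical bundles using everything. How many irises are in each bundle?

Number of bundles = gcd(3250, 1250, 350).
3250 = 2 × 5^3 × 13
1250 = 2 × 5^4
350 = 2 × 5^2 × 7
gcd(3250, 1250, 350) = 2 × 5^2 = 50.
irises per bundle = 3250 / 50 = 65.

65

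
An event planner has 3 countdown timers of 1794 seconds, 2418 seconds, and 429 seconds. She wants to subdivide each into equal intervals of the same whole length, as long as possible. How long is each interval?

The interval must divide each timer length; the longest such is the gcd.
1794 = 2 × 3 × 13 × 23
2418 = 2 × 3 × 13 × 31
429 = 3 × 11 × 13
gcd(1794, 2418, 429) = 3 × 13 = 39.

39 seconds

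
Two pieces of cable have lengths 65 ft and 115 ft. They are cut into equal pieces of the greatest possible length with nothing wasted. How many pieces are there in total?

Piece length = gcd(65, 115).
65 = 5 × 13
115 = 5 × 23
gcd(65, 115) = 5.
Total pieces = 65/5 + 115/5 = 13 + 23 = 36.

36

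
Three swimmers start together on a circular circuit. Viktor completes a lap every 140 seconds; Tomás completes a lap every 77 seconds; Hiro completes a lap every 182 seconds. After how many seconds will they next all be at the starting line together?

20020 seconds

We need the least common multiple of the intervals.
140 = 2^2 × 5 × 7
77 = 7 × 11
182 = 2 × 7 × 13
LCM(140, 77, 182) = 2^2 × 5 × 7 × 11 × 13 = 20020.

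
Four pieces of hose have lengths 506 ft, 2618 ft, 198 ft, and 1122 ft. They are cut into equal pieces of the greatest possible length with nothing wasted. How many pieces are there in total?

Piece length = gcd(506, 2618, 198, 1122).
506 = 2 × 11 × 23
2618 = 2 × 7 × 11 × 17
198 = 2 × 3^2 × 11
1122 = 2 × 3 × 11 × 17
gcd(506, 2618, 198, 1122) = 2 × 11 = 22.
Total pieces = 506/22 + 2618/22 + 198/22 + 1122/22 = 23 + 119 + 9 + 51 = 202.

202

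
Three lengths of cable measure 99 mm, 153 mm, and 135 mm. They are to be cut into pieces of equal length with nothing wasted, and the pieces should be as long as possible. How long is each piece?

9 mm

Each piece length must divide every original length, so the longest possible is gcd(99, 153, 135).
99 = 3^2 × 11
153 = 3^2 × 17
135 = 3^3 × 5
gcd(99, 153, 135) = 3^2 = 9.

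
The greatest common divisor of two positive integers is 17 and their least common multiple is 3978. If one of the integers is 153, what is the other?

442

For two integers, gcd × lcm = product, so the other is (17 × 3978) / 153 = 67626 / 153 = 442.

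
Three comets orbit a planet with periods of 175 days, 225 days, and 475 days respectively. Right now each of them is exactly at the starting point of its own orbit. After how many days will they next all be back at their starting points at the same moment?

29925 days

The first simultaneous occurrence is after LCM of the individual periods.
175 = 5^2 × 7
225 = 3^2 × 5^2
475 = 5^2 × 19
LCM(175, 225, 475) = 3^2 × 5^2 × 7 × 19 = 29925.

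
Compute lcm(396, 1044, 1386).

396 = 2^2 × 3^2 × 11
1044 = 2^2 × 3^2 × 29
1386 = 2 × 3^2 × 7 × 11
LCM(396, 1044, 1386) = 2^2 × 3^2 × 7 × 11 × 29 = 80388.

80388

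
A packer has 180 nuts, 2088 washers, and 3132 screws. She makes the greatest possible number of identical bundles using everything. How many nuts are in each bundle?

Number of bundles = gcd(180, 2088, 3132).
180 = 2^2 × 3^2 × 5
2088 = 2^3 × 3^2 × 29
3132 = 2^2 × 3^3 × 29
gcd(180, 2088, 3132) = 2^2 × 3^2 = 36.
nuts per bundle = 180 / 36 = 5.

5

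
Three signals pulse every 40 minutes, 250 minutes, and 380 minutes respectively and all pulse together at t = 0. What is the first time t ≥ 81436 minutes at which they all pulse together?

95000 minutes

Joint pulses occur at multiples of LCM(40, 250, 380).
40 = 2^3 × 5
250 = 2 × 5^3
380 = 2^2 × 5 × 19
LCM(40, 250, 380) = 2^3 × 5^3 × 19 = 19000.
Smallest multiple of 19000 that is ≥ 81436: ⌈81436/19000⌉ × 19000 = 5 × 19000 = 95000.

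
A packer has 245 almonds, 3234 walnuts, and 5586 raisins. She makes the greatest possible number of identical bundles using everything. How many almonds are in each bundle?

Number of bundles = gcd(245, 3234, 5586).
245 = 5 × 7^2
3234 = 2 × 3 × 7^2 × 11
5586 = 2 × 3 × 7^2 × 19
gcd(245, 3234, 5586) = 7^2 = 49.
almonds per bundle = 245 / 49 = 5.

5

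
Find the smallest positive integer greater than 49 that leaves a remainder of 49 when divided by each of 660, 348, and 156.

248869

N − 49 must be a common multiple of 660, 348, and 156.
660 = 2^2 × 3 × 5 × 11
348 = 2^2 × 3 × 29
156 = 2^2 × 3 × 13
LCM(660, 348, 156) = 2^2 × 3 × 5 × 11 × 13 × 29 = 248820.
Smallest N > 49 is LCM + 49 = 248820 + 49 = 248869.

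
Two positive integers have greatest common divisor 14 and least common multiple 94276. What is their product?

For any two positive integers, gcd × lcm = product = 14 × 94276 = 1319864.

1319864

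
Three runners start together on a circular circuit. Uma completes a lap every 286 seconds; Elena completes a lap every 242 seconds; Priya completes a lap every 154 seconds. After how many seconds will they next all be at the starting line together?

22022 seconds

We need the least common multiple of the intervals.
286 = 2 × 11 × 13
242 = 2 × 11^2
154 = 2 × 7 × 11
LCM(286, 242, 154) = 2 × 7 × 11^2 × 13 = 22022.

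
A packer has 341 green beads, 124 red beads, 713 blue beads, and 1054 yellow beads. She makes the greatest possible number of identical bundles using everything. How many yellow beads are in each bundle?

34

Number of bundles = gcd(341, 124, 713, 1054).
341 = 11 × 31
124 = 2^2 × 31
713 = 23 × 31
1054 = 2 × 17 × 31
gcd(341, 124, 713, 1054) = 31.
yellow beads per bundle = 1054 / 31 = 34.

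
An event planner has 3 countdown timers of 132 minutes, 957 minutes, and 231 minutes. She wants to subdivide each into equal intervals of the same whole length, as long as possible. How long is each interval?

33 minutes

The interval must divide each timer length; the longest such is the gcd.
132 = 2^2 × 3 × 11
957 = 3 × 11 × 29
231 = 3 × 7 × 11
gcd(132, 957, 231) = 3 × 11 = 33.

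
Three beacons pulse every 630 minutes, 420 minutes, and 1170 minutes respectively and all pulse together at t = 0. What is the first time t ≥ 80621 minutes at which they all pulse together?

Joint pulses occur at multiples of LCM(630, 420, 1170).
630 = 2 × 3^2 × 5 × 7
420 = 2^2 × 3 × 5 × 7
1170 = 2 × 3^2 × 5 × 13
LCM(630, 420, 1170) = 2^2 × 3^2 × 5 × 7 × 13 = 16380.
Smallest multiple of 16380 that is ≥ 80621: ⌈80621/16380⌉ × 16380 = 5 × 16380 = 81900.

81900 minutes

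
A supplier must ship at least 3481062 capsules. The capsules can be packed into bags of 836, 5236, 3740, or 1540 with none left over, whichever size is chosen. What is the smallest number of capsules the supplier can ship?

The number of capsules must be a common multiple of 836, 5236, 3740, and 1540, so a multiple of their LCM.
836 = 2^2 × 11 × 19
5236 = 2^2 × 7 × 11 × 17
3740 = 2^2 × 5 × 11 × 17
1540 = 2^2 × 5 × 7 × 11
LCM(836, 5236, 3740, 1540) = 2^2 × 5 × 7 × 11 × 17 × 19 = 497420.
Smallest multiple of 497420 that is ≥ 3481062: ⌈3481062/497420⌉ × 497420 = 7 × 497420 = 3481940.

3481940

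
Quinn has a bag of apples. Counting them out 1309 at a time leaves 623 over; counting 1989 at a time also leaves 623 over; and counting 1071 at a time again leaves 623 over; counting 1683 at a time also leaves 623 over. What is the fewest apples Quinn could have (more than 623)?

N − 623 must be a common multiple of 1309, 1989, 1071, and 1683.
1309 = 7 × 11 × 17
1989 = 3^2 × 13 × 17
1071 = 3^2 × 7 × 17
1683 = 3^2 × 11 × 17
LCM(1309, 1989, 1071, 1683) = 3^2 × 7 × 11 × 13 × 17 = 153153.
Smallest N > 623 is LCM + 623 = 153153 + 623 = 153776.

153776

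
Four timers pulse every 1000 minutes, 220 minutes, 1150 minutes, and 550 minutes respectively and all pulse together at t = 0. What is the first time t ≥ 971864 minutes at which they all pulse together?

Joint pulses occur at multiples of LCM(1000, 220, 1150, 550).
1000 = 2^3 × 5^3
220 = 2^2 × 5 × 11
1150 = 2 × 5^2 × 23
550 = 2 × 5^2 × 11
LCM(1000, 220, 1150, 550) = 2^3 × 5^3 × 11 × 23 = 253000.
Smallest multiple of 253000 that is ≥ 971864: ⌈971864/253000⌉ × 253000 = 4 × 253000 = 1012000.

1012000 minutes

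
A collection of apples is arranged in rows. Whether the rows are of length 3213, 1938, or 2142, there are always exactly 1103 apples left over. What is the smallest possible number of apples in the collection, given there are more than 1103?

123197

N − 1103 must be a common multiple of 3213, 1938, and 2142.
3213 = 3^3 × 7 × 17
1938 = 2 × 3 × 17 × 19
2142 = 2 × 3^2 × 7 × 17
LCM(3213, 1938, 2142) = 2 × 3^3 × 7 × 17 × 19 = 122094.
Smallest N > 1103 is LCM + 1103 = 122094 + 1103 = 123197.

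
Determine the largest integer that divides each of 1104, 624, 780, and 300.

12

1104 = 2^4 × 3 × 23
624 = 2^4 × 3 × 13
780 = 2^2 × 3 × 5 × 13
300 = 2^2 × 3 × 5^2
gcd(1104, 624, 780, 300) = 2^2 × 3 = 12.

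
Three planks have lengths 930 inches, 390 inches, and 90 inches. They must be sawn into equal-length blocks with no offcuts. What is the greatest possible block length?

30 inches

This is the greatest common divisor of 930, 390, and 90.
930 = 2 × 3 × 5 × 31
390 = 2 × 3 × 5 × 13
90 = 2 × 3^2 × 5
gcd(930, 390, 90) = 2 × 3 × 5 = 30.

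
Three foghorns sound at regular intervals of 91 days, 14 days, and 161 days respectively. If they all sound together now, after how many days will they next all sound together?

4186 days

We need the least common multiple of the intervals.
91 = 7 × 13
14 = 2 × 7
161 = 7 × 23
LCM(91, 14, 161) = 2 × 7 × 13 × 23 = 4186.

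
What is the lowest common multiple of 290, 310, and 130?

116870

290 = 2 × 5 × 29
310 = 2 × 5 × 31
130 = 2 × 5 × 13
LCM(290, 310, 130) = 2 × 5 × 13 × 29 × 31 = 116870.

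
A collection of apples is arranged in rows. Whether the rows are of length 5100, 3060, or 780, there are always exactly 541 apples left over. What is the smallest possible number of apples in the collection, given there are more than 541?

199441

N − 541 must be a common multiple of 5100, 3060, and 780.
5100 = 2^2 × 3 × 5^2 × 17
3060 = 2^2 × 3^2 × 5 × 17
780 = 2^2 × 3 × 5 × 13
LCM(5100, 3060, 780) = 2^2 × 3^2 × 5^2 × 13 × 17 = 198900.
Smallest N > 541 is LCM + 541 = 198900 + 541 = 199441.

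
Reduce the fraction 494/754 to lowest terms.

19/29

494 = 2 × 13 × 19
754 = 2 × 13 × 29
gcd(494, 754) = 2 × 13 = 26.
Divide numerator and denominator by 26: 494/754 = 19/29.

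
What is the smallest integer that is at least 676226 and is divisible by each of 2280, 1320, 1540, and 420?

The integer must be a common multiple of 2280, 1320, 1540, and 420, so a multiple of their LCM.
2280 = 2^3 × 3 × 5 × 19
1320 = 2^3 × 3 × 5 × 11
1540 = 2^2 × 5 × 7 × 11
420 = 2^2 × 3 × 5 × 7
LCM(2280, 1320, 1540, 420) = 2^3 × 3 × 5 × 7 × 11 × 19 = 175560.
Smallest multiple of 175560 that is ≥ 676226: ⌈676226/175560⌉ × 175560 = 4 × 175560 = 702240.

702240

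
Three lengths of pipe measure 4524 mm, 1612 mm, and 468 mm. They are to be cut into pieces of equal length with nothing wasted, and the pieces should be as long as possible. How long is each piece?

Each piece length must divide every original length, so the longest possible is gcd(4524, 1612, 468).
4524 = 2^2 × 3 × 13 × 29
1612 = 2^2 × 13 × 31
468 = 2^2 × 3^2 × 13
gcd(4524, 1612, 468) = 2^2 × 13 = 52.

52 mm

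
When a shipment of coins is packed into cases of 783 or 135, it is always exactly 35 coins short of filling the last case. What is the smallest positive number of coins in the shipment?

3880

Being 35 short of a full case of size k means N ≡ −35 (mod k), i.e. N + 35 is a multiple of each size.
783 = 3^3 × 29
135 = 3^3 × 5
LCM(783, 135) = 3^3 × 5 × 29 = 3915.
Smallest positive N is 3915 − 35 = 3880.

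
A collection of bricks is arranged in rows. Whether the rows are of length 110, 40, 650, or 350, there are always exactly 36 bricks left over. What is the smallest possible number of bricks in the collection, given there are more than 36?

N − 36 must be a common multiple of 110, 40, 650, and 350.
110 = 2 × 5 × 11
40 = 2^3 × 5
650 = 2 × 5^2 × 13
350 = 2 × 5^2 × 7
LCM(110, 40, 650, 350) = 2^3 × 5^2 × 7 × 11 × 13 = 200200.
Smallest N > 36 is LCM + 36 = 200200 + 36 = 200236.

200236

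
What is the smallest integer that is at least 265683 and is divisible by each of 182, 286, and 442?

The integer must be a common multiple of 182, 286, and 442, so a multiple of their LCM.
182 = 2 × 7 × 13
286 = 2 × 11 × 13
442 = 2 × 13 × 17
LCM(182, 286, 442) = 2 × 7 × 11 × 13 × 17 = 34034.
Smallest multiple of 34034 that is ≥ 265683: ⌈265683/34034⌉ × 34034 = 8 × 34034 = 272272.

272272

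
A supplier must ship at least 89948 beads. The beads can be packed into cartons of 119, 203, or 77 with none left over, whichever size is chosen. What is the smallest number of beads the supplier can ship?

113883

The number of beads must be a common multiple of 119, 203, and 77, so a multiple of their LCM.
119 = 7 × 17
203 = 7 × 29
77 = 7 × 11
LCM(119, 203, 77) = 7 × 11 × 17 × 29 = 37961.
Smallest multiple of 37961 that is ≥ 89948: ⌈89948/37961⌉ × 37961 = 3 × 37961 = 113883.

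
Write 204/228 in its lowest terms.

204 = 2^2 × 3 × 17
228 = 2^2 × 3 × 19
gcd(204, 228) = 2^2 × 3 = 12.
Divide numerator and denominator by 12: 204/228 = 17/19.

17/19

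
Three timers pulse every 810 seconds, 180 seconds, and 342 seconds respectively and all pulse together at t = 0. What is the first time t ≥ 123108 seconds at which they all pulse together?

Joint pulses occur at multiples of LCM(810, 180, 342).
810 = 2 × 3^4 × 5
180 = 2^2 × 3^2 × 5
342 = 2 × 3^2 × 19
LCM(810, 180, 342) = 2^2 × 3^4 × 5 × 19 = 30780.
Smallest multiple of 30780 that is ≥ 123108: ⌈123108/30780⌉ × 30780 = 4 × 30780 = 123120.

123120 seconds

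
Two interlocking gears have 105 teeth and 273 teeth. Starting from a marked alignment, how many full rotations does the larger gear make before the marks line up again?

The first common completion time is the LCM of the periods.
105 = 3 × 5 × 7
273 = 3 × 7 × 13
LCM(105, 273) = 3 × 5 × 7 × 13 = 1365.
Rotations for period 273: 1365 / 273 = 5.

5 rotations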